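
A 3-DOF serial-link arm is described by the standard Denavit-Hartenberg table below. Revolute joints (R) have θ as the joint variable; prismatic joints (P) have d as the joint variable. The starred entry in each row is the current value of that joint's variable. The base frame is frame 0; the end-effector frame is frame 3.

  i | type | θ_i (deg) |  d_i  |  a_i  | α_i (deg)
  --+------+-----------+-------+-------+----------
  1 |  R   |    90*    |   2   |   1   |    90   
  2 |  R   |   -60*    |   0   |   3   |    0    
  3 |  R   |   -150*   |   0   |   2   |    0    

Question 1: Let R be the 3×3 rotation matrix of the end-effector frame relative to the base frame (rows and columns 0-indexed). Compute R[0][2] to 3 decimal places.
1.000

End-effector z-axis (col 2 of R) = (1.0000,-0.0000,0.0000)
R[0][2] = 1.0000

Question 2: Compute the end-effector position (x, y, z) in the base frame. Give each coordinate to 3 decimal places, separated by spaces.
after link 1: o_1 = (0.0000, 1.0000, 2.0000)
after link 2: o_2 = (0.0000, 2.5000, -0.5981)
after link 3: o_3 = (0.0000, 0.7679, 0.4019)

0.000 0.768 0.402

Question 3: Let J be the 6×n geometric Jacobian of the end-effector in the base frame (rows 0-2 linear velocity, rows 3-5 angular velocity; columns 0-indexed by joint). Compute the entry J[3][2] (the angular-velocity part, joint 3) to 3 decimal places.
axis z_2 = (1.0000,-0.0000,0.0000); lever o_n−o_2 = (-0.0000,-1.7321,1.0000)
cross product → J_v[:, 2] = (0.0000,-1.0000,-1.7321)
J_ω[:, 2] = z_2
entry J[3][2] = 1.0000

1.000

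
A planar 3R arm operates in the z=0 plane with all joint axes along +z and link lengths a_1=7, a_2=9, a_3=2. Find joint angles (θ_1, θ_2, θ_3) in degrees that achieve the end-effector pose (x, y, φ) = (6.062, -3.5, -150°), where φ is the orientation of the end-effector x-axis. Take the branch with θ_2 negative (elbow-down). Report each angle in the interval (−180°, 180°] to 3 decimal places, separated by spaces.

54.433 -120.001 -84.432

wrist centre = target − a_3·(cos φ, sin φ) = (7.7941, -2.5000)
cos θ_2 = (66.9972−7²−9²)/(2·7·9) = -0.5000; θ_2 = -120.0015° (elbow-down)
β = atan2(-2.5000,7.7941) = -17.7840°; ψ = atan2(-7.7941,2.4998) = -72.2174°
θ_1 = β − ψ = 54.4334°
θ_3 = φ − θ_1 − θ_2 = -84.4319° (wrapped to (-180°,180°])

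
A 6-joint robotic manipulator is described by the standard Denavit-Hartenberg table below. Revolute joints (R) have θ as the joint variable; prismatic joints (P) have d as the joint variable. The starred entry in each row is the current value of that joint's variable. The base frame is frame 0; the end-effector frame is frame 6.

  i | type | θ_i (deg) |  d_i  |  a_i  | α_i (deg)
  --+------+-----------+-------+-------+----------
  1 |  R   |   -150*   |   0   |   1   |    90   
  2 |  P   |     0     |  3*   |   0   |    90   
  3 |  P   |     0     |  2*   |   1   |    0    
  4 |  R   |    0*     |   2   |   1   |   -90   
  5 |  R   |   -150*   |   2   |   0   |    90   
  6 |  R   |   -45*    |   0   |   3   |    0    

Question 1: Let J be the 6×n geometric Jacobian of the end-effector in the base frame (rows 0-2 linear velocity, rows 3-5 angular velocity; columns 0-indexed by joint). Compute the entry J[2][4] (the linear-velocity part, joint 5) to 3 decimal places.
-1.837

axis z_4 = (-0.5000,0.8660,0.0000); lever o_n−o_4 = (1.6517,0.8135,-1.0607)
cross product → J_v[:, 4] = (-0.9186,-0.5303,-1.8371)
J_ω[:, 4] = z_4
entry J[2][4] = -1.8371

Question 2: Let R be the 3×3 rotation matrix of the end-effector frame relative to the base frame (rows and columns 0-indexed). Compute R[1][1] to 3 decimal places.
End-effector y-axis (col 1 of R) = (0.1768,0.9186,-0.3536)
R[1][1] = 0.9186

0.919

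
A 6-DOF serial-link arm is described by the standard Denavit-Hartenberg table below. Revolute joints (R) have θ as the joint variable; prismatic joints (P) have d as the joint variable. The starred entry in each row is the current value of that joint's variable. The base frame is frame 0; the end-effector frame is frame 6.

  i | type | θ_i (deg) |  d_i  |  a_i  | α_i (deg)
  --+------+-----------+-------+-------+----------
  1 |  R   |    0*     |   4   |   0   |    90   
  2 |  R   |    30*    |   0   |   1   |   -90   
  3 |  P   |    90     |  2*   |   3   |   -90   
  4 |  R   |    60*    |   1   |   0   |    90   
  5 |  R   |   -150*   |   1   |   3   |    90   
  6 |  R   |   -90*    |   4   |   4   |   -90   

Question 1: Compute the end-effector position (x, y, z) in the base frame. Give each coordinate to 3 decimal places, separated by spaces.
-3.942 -1.897 6.900

after link 1: o_1 = (0.0000, 0.0000, 4.0000)
after link 2: o_2 = (0.8660, 0.0000, 4.5000)
after link 3: o_3 = (-0.1340, 3.0000, 6.2321)
after link 4: o_4 = (-1.0000, 3.0000, 5.7321)
after link 5: o_5 = (-1.0760, 2.5670, 8.8636)
after link 6: o_6 = (-3.9420, -1.8971, 6.8995)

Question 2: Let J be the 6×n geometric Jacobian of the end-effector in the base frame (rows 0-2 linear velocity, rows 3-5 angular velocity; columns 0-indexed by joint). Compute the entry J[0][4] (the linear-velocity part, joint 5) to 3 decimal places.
axis z_4 = (-0.2500,0.8660,0.4330); lever o_n−o_4 = (-2.9420,-4.8971,1.1675)
cross product → J_v[:, 4] = (3.1316,-0.9821,3.7721)
J_ω[:, 4] = z_4
entry J[0][4] = 3.1316

3.132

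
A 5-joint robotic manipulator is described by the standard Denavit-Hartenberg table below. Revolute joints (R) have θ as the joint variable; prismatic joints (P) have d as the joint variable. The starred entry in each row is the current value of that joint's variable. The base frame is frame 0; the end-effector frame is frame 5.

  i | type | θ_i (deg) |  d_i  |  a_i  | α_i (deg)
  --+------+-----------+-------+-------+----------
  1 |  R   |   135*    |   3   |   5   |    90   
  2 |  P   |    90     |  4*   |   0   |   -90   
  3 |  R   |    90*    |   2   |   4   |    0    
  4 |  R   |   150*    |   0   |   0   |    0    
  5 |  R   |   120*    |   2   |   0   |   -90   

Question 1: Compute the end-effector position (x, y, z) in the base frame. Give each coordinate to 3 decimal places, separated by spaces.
-0.707 0.707 3.000

after link 1: o_1 = (-3.5355, 3.5355, 3.0000)
after link 2: o_2 = (-0.7071, 6.3640, 3.0000)
after link 3: o_3 = (-2.1213, 2.1213, 3.0000)
after link 4: o_4 = (-2.1213, 2.1213, 3.0000)
after link 5: o_5 = (-0.7071, 0.7071, 3.0000)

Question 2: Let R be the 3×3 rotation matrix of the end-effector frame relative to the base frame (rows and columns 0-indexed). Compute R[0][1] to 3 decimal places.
End-effector y-axis (col 1 of R) = (-0.7071,0.7071,-0.0000)
R[0][1] = -0.7071

-0.707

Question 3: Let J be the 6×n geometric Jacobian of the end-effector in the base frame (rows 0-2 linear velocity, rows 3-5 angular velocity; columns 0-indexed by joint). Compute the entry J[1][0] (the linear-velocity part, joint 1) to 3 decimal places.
-0.707

axis z_0 = ẑ; lever o_n−o_0 = (-0.7071,0.7071,3.0000)
cross product → J_v[:, 0] = (-0.7071,-0.7071,0.0000)
J_ω[:, 0] = z_0
entry J[1][0] = -0.7071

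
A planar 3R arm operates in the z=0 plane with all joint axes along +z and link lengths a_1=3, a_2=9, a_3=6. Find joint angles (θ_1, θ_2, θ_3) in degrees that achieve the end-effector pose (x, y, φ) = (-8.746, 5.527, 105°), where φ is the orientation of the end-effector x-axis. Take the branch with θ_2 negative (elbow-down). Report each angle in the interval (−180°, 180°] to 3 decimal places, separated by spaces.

-59.995 -135.005 -60.000

wrist centre = target − a_3·(cos φ, sin φ) = (-7.1931, -0.2686)
cos θ_2 = (51.8126−3²−9²)/(2·3·9) = -0.7072; θ_2 = -135.0054° (elbow-down)
β = atan2(-0.2686,-7.1931) = -177.8618°; ψ = atan2(-6.3634,-3.3646) = -117.8672°
θ_1 = β − ψ = -59.9946°
θ_3 = φ − θ_1 − θ_2 = -59.9999° (wrapped to (-180°,180°])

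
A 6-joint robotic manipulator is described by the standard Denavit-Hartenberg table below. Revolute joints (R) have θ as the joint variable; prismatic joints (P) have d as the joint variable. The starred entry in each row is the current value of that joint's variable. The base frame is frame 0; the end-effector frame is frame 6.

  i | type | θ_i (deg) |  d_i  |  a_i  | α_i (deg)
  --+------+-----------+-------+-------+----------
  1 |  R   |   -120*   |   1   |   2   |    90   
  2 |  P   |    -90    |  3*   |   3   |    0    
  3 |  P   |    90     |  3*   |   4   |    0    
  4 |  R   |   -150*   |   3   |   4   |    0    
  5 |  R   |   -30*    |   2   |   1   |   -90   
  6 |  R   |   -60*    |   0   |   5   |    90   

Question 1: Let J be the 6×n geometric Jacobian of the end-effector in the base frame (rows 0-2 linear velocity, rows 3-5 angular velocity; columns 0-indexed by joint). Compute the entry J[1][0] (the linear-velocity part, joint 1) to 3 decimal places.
axis z_0 = ẑ; lever o_n−o_0 = (-12.7942,8.5000,-4.0000)
cross product → J_v[:, 0] = (-8.5000,-12.7942,0.0000)
J_ω[:, 0] = z_0
entry J[1][0] = -12.7942

-12.794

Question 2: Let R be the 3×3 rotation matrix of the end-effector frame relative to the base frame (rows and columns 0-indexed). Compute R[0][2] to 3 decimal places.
End-effector z-axis (col 2 of R) = (-0.8660,-0.5000,0.0000)
R[0][2] = -0.8660

-0.866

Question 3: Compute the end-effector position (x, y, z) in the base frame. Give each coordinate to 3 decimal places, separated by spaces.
after link 1: o_1 = (-1.0000, -1.7321, 1.0000)
after link 2: o_2 = (-3.5981, -0.2321, -2.0000)
after link 3: o_3 = (-8.1962, -2.1962, -2.0000)
after link 4: o_4 = (-9.0622, 2.3038, -4.0000)
after link 5: o_5 = (-10.2942, 4.1699, -4.0000)
after link 6: o_6 = (-12.7942, 8.5000, -4.0000)

-12.794 8.500 -4.000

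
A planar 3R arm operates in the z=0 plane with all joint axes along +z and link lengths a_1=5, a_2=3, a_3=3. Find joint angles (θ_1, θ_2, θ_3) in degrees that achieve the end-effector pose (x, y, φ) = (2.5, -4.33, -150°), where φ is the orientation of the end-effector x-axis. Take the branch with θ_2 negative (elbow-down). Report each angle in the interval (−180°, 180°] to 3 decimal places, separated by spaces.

wrist centre = target − a_3·(cos φ, sin φ) = (5.0981, -2.8300)
cos θ_2 = (33.9993−5²−3²)/(2·5·3) = -0.0000; θ_2 = -90.0014° (elbow-down)
β = atan2(-2.8300,5.0981) = -29.0352°; ψ = atan2(-3.0000,4.9999) = -30.9641°
θ_1 = β − ψ = 1.9290°
θ_3 = φ − θ_1 − θ_2 = -61.9276° (wrapped to (-180°,180°])

1.929 -90.001 -61.928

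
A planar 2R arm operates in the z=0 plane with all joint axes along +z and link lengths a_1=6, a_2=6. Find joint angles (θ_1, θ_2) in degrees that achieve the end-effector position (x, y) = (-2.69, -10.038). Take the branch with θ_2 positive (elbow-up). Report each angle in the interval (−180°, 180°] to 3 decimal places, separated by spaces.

cos θ_2 = (107.9975−6²−6²)/(2·6·6) = 0.5000; θ_2 = 60.0023° (elbow-up)
β = atan2(-10.0380,-2.6900) = -105.0017°; ψ = atan2(5.1963,8.9998) = 30.0011°
θ_1 = β − ψ = -135.0029°

-135.003 60.002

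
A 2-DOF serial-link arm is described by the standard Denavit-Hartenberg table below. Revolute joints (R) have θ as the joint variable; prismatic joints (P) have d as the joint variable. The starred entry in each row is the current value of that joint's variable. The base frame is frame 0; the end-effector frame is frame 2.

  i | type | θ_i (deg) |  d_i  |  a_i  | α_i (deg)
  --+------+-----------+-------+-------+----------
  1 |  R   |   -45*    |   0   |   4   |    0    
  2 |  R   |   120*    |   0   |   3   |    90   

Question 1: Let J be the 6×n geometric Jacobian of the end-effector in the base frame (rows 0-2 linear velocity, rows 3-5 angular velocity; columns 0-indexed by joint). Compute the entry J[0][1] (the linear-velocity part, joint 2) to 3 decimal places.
axis z_1 = (0.0000,0.0000,1.0000); lever o_n−o_1 = (0.7765,2.8978,0.0000)
cross product → J_v[:, 1] = (-2.8978,0.7765,0.0000)
J_ω[:, 1] = z_1
entry J[0][1] = -2.8978

-2.898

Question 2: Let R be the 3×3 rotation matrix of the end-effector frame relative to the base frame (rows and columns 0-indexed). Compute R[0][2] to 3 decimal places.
End-effector z-axis (col 2 of R) = (0.9659,-0.2588,0.0000)
R[0][2] = 0.9659

0.966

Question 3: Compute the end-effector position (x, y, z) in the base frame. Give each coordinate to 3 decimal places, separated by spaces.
after link 1: o_1 = (2.8284, -2.8284, 0.0000)
after link 2: o_2 = (3.6049, 0.0694, 0.0000)

3.605 0.069 0.000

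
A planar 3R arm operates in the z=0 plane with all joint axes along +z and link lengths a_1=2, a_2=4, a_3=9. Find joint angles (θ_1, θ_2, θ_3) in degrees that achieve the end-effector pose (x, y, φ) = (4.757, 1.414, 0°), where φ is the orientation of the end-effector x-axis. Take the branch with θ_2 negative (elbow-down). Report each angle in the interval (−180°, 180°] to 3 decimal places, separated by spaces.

wrist centre = target − a_3·(cos φ, sin φ) = (-4.2430, 1.4140)
cos θ_2 = (20.0024−2²−4²)/(2·2·4) = 0.0002; θ_2 = -89.9912° (elbow-down)
β = atan2(1.4140,-4.2430) = 161.5691°; ψ = atan2(-4.0000,2.0006) = -63.4279°
θ_1 = β − ψ = 224.9970°
θ_3 = φ − θ_1 − θ_2 = -135.0058° (wrapped to (-180°,180°])

-135.003 -89.991 -135.006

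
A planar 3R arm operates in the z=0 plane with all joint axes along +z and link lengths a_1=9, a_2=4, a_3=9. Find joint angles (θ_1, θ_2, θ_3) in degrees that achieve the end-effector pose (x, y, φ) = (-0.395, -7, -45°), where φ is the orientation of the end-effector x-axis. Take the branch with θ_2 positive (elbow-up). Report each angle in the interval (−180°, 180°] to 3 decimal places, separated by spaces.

wrist centre = target − a_3·(cos φ, sin φ) = (-6.7590, -0.6360)
cos θ_2 = (46.0881−9²−4²)/(2·9·4) = -0.7071; θ_2 = 135.0002° (elbow-up)
β = atan2(-0.6360,-6.7590) = -174.6241°; ψ = atan2(2.8284,6.1716) = 24.6219°
θ_1 = β − ψ = -199.2460°
θ_3 = φ − θ_1 − θ_2 = 19.2458° (wrapped to (-180°,180°])

160.754 135.000 19.246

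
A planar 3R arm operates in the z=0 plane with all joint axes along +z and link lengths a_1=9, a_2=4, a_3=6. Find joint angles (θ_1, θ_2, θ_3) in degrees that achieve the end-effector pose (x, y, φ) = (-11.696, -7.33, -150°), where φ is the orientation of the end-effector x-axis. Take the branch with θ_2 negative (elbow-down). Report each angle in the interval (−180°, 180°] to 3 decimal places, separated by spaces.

wrist centre = target − a_3·(cos φ, sin φ) = (-6.4998, -4.3300)
cos θ_2 = (60.9969−9²−4²)/(2·9·4) = -0.5000; θ_2 = -120.0028° (elbow-down)
β = atan2(-4.3300,-6.4998) = -146.3297°; ψ = atan2(-3.4640,6.9998) = -26.3294°
θ_1 = β − ψ = -120.0002°
θ_3 = φ − θ_1 − θ_2 = 90.0031° (wrapped to (-180°,180°])

-120.000 -120.003 90.003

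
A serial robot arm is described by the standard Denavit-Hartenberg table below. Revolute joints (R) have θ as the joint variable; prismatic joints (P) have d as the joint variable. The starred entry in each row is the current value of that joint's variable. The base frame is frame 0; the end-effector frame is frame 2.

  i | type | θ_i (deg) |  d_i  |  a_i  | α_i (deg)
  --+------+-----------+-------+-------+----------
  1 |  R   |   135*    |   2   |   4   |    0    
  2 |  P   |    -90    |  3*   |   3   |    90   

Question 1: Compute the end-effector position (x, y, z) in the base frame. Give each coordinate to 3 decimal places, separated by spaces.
after link 1: o_1 = (-2.8284, 2.8284, 2.0000)
after link 2: o_2 = (-0.7071, 4.9497, 5.0000)

-0.707 4.950 5.000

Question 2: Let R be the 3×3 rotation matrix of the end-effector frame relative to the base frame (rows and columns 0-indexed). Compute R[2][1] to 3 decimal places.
1.000

End-effector y-axis (col 1 of R) = (-0.0000,0.0000,1.0000)
R[2][1] = 1.0000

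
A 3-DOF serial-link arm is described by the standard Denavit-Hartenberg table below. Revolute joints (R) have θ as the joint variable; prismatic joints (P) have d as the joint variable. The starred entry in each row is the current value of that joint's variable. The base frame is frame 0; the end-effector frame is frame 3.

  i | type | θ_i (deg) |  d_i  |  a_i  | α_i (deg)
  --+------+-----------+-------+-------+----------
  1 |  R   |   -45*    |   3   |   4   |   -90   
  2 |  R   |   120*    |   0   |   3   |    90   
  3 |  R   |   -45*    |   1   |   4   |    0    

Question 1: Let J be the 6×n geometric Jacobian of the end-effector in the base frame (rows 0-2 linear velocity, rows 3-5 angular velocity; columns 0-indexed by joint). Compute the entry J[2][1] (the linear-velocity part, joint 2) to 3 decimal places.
2.048

axis z_1 = (0.7071,0.7071,0.0000); lever o_n−o_1 = (-3.4483,-0.5517,-5.5476)
cross product → J_v[:, 1] = (-3.9227,3.9227,2.0482)
J_ω[:, 1] = z_1
entry J[2][1] = 2.0482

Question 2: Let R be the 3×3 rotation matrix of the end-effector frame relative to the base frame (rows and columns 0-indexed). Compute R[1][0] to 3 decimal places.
-0.250

End-effector x-axis (col 0 of R) = (-0.7500,-0.2500,-0.6124)
R[1][0] = -0.2500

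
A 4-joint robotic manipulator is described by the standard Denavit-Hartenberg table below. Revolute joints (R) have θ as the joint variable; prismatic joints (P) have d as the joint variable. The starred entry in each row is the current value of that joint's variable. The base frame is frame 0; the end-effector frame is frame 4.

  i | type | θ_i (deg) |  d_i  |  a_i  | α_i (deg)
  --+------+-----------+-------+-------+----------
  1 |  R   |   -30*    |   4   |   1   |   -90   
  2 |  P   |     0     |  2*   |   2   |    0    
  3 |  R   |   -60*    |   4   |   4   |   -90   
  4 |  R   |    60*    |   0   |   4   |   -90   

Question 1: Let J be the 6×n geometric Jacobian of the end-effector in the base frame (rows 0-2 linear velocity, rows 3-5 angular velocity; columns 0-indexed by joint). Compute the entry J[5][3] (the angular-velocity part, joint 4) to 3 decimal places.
-0.500

axis z_3 = (0.7500,-0.4330,-0.5000); lever o_n−o_3 = (-0.8660,-3.5000,1.7321)
cross product → J_v[:, 3] = (-2.5000,-0.8660,-3.0000)
J_ω[:, 3] = z_3
entry J[5][3] = -0.5000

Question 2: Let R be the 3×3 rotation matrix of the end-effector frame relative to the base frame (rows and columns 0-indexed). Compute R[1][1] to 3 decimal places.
End-effector y-axis (col 1 of R) = (-0.7500,0.4330,0.5000)
R[1][1] = 0.4330

0.433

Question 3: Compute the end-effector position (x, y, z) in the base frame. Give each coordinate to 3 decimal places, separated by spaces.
after link 1: o_1 = (0.8660, -0.5000, 4.0000)
after link 2: o_2 = (3.5981, 0.2321, 4.0000)
after link 3: o_3 = (7.3301, 2.6962, 7.4641)
after link 4: o_4 = (6.4641, -0.8038, 9.1962)

6.464 -0.804 9.196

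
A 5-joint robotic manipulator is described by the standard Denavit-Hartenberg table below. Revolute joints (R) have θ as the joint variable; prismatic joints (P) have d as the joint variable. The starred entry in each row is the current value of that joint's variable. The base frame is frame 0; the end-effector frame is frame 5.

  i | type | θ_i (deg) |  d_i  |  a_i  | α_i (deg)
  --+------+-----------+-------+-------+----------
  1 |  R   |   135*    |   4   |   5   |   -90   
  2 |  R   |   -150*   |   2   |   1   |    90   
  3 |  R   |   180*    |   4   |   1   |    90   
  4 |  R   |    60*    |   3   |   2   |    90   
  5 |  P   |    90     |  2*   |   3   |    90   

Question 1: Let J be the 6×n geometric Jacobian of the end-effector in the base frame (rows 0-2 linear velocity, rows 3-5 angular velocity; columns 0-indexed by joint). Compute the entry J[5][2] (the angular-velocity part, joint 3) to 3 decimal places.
axis z_2 = (0.3536,-0.3536,-0.8660); lever o_n−o_2 = (-4.8550,-3.6303,-5.9641)
cross product → J_v[:, 2] = (-1.0353,6.3132,-3.0000)
J_ω[:, 2] = z_2
entry J[5][2] = -0.8660

-0.866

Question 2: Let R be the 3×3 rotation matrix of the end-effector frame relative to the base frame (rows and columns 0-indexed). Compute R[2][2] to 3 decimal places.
End-effector z-axis (col 2 of R) = (-0.0000,0.0000,-1.0000)
R[2][2] = -1.0000

-1.000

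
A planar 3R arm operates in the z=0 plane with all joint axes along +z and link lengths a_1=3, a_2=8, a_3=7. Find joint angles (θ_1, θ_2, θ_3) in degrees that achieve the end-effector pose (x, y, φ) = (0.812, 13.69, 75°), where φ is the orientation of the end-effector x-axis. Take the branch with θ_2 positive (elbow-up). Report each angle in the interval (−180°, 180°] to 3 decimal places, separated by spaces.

wrist centre = target − a_3·(cos φ, sin φ) = (-0.9997, 6.9285)
cos θ_2 = (49.0038−3²−8²)/(2·3·8) = -0.4999; θ_2 = 119.9947° (elbow-up)
β = atan2(6.9285,-0.9997) = 98.2107°; ψ = atan2(6.9286,-0.9994) = 98.2076°
θ_1 = β − ψ = 0.0031°
θ_3 = φ − θ_1 − θ_2 = -44.9978° (wrapped to (-180°,180°])

0.003 119.995 -44.998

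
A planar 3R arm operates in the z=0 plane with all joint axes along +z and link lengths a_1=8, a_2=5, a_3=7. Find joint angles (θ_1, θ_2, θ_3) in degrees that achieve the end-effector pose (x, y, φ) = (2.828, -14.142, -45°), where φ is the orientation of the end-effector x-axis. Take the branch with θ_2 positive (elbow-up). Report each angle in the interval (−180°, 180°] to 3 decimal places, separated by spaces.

wrist centre = target − a_3·(cos φ, sin φ) = (-2.1217, -9.1923)
cos θ_2 = (88.9993−8²−5²)/(2·8·5) = -0.0000; θ_2 = 90.0005° (elbow-up)
β = atan2(-9.1923,-2.1217) = -102.9973°; ψ = atan2(5.0000,8.0000) = 32.0055°
θ_1 = β − ψ = -135.0028°
θ_3 = φ − θ_1 − θ_2 = 0.0024° (wrapped to (-180°,180°])

-135.003 90.000 0.002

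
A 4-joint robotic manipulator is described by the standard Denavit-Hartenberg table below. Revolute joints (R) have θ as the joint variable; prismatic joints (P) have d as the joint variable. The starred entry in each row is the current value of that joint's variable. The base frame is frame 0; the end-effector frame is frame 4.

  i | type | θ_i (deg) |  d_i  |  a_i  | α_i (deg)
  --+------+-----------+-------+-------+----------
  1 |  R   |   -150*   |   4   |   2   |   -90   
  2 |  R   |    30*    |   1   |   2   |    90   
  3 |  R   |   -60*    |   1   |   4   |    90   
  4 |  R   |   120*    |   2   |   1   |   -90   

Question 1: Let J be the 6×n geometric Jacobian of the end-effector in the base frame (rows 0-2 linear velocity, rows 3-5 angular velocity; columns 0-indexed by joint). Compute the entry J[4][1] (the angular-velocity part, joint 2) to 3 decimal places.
-0.866

axis z_1 = (0.5000,-0.8660,0.0000); lever o_n−o_1 = (-3.8370,1.2847,0.6071)
cross product → J_v[:, 1] = (-0.5257,-0.3035,-2.6806)
J_ω[:, 1] = z_1
entry J[4][1] = -0.8660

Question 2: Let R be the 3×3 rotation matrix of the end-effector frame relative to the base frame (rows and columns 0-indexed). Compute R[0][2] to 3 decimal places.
End-effector z-axis (col 2 of R) = (0.9163,-0.3370,-0.2165)
R[0][2] = 0.9163

0.916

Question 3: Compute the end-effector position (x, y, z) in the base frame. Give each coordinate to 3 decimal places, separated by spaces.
-5.569 0.285 4.607

after link 1: o_1 = (-1.7321, -1.0000, 4.0000)
after link 2: o_2 = (-2.7321, -2.7321, 3.0000)
after link 3: o_3 = (-6.3971, -0.8481, 2.8660)
after link 4: o_4 = (-5.5691, 0.2847, 4.6071)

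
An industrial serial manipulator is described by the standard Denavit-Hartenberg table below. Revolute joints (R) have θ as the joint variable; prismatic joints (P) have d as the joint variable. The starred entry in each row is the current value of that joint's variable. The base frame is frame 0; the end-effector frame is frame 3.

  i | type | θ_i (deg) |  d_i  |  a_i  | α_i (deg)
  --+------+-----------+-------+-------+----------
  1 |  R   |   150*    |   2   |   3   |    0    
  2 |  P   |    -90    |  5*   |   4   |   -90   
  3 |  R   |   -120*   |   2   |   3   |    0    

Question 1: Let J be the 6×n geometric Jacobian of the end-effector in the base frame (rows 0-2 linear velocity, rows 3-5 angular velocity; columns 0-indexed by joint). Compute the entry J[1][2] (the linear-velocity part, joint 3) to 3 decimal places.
2.250

axis z_2 = (-0.8660,0.5000,0.0000); lever o_n−o_2 = (-2.4821,-0.2990,2.5981)
cross product → J_v[:, 2] = (1.2990,2.2500,1.5000)
J_ω[:, 2] = z_2
entry J[1][2] = 2.2500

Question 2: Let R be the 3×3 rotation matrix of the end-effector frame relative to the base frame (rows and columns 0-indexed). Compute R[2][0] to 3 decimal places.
0.866

End-effector x-axis (col 0 of R) = (-0.2500,-0.4330,0.8660)
R[2][0] = 0.8660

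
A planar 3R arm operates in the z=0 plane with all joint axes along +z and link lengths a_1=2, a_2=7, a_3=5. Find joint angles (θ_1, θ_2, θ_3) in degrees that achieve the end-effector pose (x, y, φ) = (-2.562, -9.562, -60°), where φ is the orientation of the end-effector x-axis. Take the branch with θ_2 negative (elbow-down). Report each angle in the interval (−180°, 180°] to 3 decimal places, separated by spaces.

wrist centre = target − a_3·(cos φ, sin φ) = (-5.0620, -5.2319)
cos θ_2 = (52.9963−2²−7²)/(2·2·7) = -0.0001; θ_2 = -90.0075° (elbow-down)
β = atan2(-5.2319,-5.0620) = -134.0546°; ψ = atan2(-7.0000,1.9991) = -74.0615°
θ_1 = β − ψ = -59.9930°
θ_3 = φ − θ_1 − θ_2 = 90.0005° (wrapped to (-180°,180°])

-59.993 -90.007 90.001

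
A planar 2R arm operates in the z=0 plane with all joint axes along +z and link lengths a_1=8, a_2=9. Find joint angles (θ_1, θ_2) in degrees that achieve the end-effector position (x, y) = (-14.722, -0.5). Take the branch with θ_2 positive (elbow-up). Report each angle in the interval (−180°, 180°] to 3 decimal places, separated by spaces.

149.997 60.006

cos θ_2 = (216.9873−8²−9²)/(2·8·9) = 0.4999; θ_2 = 60.0058° (elbow-up)
β = atan2(-0.5000,-14.7220) = -178.0548°; ψ = atan2(7.7947,12.4992) = 31.9483°
θ_1 = β − ψ = -210.0031°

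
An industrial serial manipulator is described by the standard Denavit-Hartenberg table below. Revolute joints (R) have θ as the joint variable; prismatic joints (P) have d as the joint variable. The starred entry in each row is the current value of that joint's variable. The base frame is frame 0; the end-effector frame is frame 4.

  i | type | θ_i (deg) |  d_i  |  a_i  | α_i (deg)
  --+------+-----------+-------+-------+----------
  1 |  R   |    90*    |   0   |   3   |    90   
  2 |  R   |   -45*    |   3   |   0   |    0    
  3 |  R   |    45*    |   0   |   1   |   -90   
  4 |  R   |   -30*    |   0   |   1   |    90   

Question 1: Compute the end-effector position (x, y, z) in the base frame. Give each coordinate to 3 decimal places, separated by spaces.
after link 1: o_1 = (0.0000, 3.0000, 0.0000)
after link 2: o_2 = (3.0000, 3.0000, 0.0000)
after link 3: o_3 = (3.0000, 4.0000, 0.0000)
after link 4: o_4 = (3.5000, 4.8660, 0.0000)

3.500 4.866 0.000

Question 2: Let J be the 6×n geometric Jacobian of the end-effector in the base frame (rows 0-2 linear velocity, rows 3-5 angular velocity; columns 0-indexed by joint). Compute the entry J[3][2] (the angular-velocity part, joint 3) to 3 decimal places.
axis z_2 = (1.0000,-0.0000,0.0000); lever o_n−o_2 = (0.5000,1.8660,0.0000)
cross product → J_v[:, 2] = (-0.0000,0.0000,1.8660)
J_ω[:, 2] = z_2
entry J[3][2] = 1.0000

1.000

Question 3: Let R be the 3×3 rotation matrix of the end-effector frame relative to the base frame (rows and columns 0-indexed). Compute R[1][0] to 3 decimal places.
0.866

End-effector x-axis (col 0 of R) = (0.5000,0.8660,0.0000)
R[1][0] = 0.8660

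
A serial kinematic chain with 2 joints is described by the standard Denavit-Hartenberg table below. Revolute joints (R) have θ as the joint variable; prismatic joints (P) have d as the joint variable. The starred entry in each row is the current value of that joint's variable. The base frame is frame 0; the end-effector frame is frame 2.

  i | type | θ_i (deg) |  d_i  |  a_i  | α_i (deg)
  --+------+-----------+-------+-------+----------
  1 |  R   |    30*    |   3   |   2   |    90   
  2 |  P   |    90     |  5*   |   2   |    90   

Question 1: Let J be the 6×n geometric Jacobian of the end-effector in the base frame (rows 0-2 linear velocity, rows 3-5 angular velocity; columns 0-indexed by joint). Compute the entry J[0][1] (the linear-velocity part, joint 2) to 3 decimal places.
0.500

prismatic axis z_1 = (0.5000,-0.8660,0.0000)
J_v[:, 1] = z_1; J_ω[:, 1] = (0,0,0)
entry J[0][1] = 0.5000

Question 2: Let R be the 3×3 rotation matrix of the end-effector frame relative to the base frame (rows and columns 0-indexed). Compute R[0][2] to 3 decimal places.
End-effector z-axis (col 2 of R) = (0.8660,0.5000,-0.0000)
R[0][2] = 0.8660

0.866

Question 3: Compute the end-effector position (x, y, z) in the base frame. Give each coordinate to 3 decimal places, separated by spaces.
4.232 -3.330 5.000

after link 1: o_1 = (1.7321, 1.0000, 3.0000)
after link 2: o_2 = (4.2321, -3.3301, 5.0000)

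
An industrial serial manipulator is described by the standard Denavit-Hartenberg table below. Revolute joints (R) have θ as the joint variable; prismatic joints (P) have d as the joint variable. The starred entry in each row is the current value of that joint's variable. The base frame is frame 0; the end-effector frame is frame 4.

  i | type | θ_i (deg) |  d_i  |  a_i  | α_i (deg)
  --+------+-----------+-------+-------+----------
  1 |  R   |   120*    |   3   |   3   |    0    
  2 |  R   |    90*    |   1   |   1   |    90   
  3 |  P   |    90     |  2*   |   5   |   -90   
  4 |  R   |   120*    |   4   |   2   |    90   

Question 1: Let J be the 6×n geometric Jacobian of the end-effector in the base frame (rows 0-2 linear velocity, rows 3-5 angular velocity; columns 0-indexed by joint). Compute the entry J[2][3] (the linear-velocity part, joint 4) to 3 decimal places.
-1.732

axis z_3 = (0.8660,0.5000,0.0000); lever o_n−o_3 = (4.3301,0.5000,-1.0000)
cross product → J_v[:, 3] = (-0.5000,0.8660,-1.7321)
J_ω[:, 3] = z_3
entry J[2][3] = -1.7321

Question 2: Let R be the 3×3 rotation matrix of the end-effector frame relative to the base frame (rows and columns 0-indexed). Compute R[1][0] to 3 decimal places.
End-effector x-axis (col 0 of R) = (0.4330,-0.7500,-0.5000)
R[1][0] = -0.7500

-0.750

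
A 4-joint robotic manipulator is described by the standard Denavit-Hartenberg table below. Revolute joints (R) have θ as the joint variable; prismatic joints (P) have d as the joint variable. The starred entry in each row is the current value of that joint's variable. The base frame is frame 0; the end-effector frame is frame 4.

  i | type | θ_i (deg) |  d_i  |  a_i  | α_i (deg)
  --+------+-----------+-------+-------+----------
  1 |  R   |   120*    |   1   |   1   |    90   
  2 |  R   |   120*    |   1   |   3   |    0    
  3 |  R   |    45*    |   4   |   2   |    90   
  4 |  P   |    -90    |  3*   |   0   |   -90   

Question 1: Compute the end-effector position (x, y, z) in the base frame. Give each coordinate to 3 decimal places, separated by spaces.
5.158 1.066 7.013

after link 1: o_1 = (-0.5000, 0.8660, 1.0000)
after link 2: o_2 = (1.1160, 0.0670, 3.5981)
after link 3: o_3 = (5.5461, 0.3940, 4.1157)
after link 4: o_4 = (5.1578, 1.0664, 7.0135)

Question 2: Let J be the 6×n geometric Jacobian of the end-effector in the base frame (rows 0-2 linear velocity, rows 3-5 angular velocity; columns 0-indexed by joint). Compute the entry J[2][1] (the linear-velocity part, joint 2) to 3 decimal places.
-2.655

axis z_1 = (0.8660,0.5000,0.0000); lever o_n−o_1 = (5.6578,0.2004,6.0135)
cross product → J_v[:, 1] = (3.0067,-5.2078,-2.6554)
J_ω[:, 1] = z_1
entry J[2][1] = -2.6554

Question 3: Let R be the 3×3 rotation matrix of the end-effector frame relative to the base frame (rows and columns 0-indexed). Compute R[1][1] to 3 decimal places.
End-effector y-axis (col 1 of R) = (0.1294,-0.2241,-0.9659)
R[1][1] = -0.2241

-0.224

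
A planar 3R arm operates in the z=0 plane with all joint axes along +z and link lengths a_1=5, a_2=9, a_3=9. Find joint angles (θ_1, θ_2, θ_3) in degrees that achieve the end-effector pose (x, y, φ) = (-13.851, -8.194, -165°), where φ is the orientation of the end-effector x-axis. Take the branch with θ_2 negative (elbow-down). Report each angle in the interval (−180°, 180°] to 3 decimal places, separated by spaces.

wrist centre = target − a_3·(cos φ, sin φ) = (-5.1577, -5.8646)
cos θ_2 = (60.9954−5²−9²)/(2·5·9) = -0.5001; θ_2 = -120.0034° (elbow-down)
β = atan2(-5.8646,-5.1577) = -131.3301°; ψ = atan2(-7.7940,0.4995) = -86.3327°
θ_1 = β − ψ = -44.9974°
θ_3 = φ − θ_1 − θ_2 = 0.0008° (wrapped to (-180°,180°])

-44.997 -120.003 0.001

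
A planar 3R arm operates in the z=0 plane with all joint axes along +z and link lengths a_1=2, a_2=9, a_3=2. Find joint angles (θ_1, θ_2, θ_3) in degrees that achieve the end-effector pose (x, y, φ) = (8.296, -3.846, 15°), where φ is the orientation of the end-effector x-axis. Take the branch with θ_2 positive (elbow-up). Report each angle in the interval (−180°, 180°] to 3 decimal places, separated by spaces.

-158.878 135.001 38.877

wrist centre = target − a_3·(cos φ, sin φ) = (6.3641, -4.3636)
cos θ_2 = (59.5437−2²−9²)/(2·2·9) = -0.7071; θ_2 = 135.0010° (elbow-up)
β = atan2(-4.3636,6.3641) = -34.4368°; ψ = atan2(6.3639,-4.3641) = 124.4407°
θ_1 = β − ψ = -158.8776°
θ_3 = φ − θ_1 − θ_2 = 38.8766° (wrapped to (-180°,180°])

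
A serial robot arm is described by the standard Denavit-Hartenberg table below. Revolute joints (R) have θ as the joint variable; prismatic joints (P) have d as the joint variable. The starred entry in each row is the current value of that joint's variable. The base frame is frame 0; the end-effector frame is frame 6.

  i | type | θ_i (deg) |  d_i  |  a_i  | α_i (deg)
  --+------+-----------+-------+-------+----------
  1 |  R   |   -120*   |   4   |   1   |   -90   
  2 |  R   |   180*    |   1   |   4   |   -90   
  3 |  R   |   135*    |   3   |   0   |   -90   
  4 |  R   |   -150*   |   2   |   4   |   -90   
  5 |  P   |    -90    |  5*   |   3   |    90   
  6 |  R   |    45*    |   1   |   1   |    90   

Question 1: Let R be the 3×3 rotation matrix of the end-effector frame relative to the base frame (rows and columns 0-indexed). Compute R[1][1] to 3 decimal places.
End-effector y-axis (col 1 of R) = (-0.8365,-0.2241,-0.5000)
R[1][1] = -0.2241

-0.224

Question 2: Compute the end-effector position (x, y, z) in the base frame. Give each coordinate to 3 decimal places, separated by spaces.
3.596 -3.481 13.442

after link 1: o_1 = (-0.5000, -0.8660, 4.0000)
after link 2: o_2 = (2.3660, 2.0981, 4.0000)
after link 3: o_3 = (2.3660, 2.0981, 7.0000)
after link 4: o_4 = (6.2297, 1.0628, 9.0000)
after link 5: o_5 = (4.5914, -2.4820, 13.3301)
after link 6: o_6 = (3.5964, -3.4807, 13.4425)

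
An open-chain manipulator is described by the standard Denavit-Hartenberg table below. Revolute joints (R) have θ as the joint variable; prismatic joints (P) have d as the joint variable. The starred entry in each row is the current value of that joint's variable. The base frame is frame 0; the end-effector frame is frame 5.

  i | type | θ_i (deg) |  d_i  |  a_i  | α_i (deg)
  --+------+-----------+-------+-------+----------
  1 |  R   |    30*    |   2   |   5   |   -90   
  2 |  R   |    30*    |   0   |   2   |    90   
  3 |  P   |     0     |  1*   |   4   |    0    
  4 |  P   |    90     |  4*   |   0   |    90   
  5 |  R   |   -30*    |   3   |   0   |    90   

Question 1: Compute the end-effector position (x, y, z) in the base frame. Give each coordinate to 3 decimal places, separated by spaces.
13.245 7.647 1.830

after link 1: o_1 = (4.3301, 2.5000, 2.0000)
after link 2: o_2 = (5.8301, 3.3660, 1.0000)
after link 3: o_3 = (9.2631, 5.3481, -0.1340)
after link 4: o_4 = (10.9952, 6.3481, 3.3301)
after link 5: o_5 = (13.2452, 7.6471, 1.8301)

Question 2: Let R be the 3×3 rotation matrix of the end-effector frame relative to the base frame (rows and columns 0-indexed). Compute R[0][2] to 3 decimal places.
-0.125

End-effector z-axis (col 2 of R) = (-0.1250,-0.6495,-0.7500)
R[0][2] = -0.1250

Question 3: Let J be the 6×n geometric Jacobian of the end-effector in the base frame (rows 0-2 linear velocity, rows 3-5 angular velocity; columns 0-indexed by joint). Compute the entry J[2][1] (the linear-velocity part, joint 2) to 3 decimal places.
axis z_1 = (-0.5000,0.8660,0.0000); lever o_n−o_1 = (8.9151,5.1471,-0.1699)
cross product → J_v[:, 1] = (-0.1471,-0.0849,-10.2942)
J_ω[:, 1] = z_1
entry J[2][1] = -10.2942

-10.294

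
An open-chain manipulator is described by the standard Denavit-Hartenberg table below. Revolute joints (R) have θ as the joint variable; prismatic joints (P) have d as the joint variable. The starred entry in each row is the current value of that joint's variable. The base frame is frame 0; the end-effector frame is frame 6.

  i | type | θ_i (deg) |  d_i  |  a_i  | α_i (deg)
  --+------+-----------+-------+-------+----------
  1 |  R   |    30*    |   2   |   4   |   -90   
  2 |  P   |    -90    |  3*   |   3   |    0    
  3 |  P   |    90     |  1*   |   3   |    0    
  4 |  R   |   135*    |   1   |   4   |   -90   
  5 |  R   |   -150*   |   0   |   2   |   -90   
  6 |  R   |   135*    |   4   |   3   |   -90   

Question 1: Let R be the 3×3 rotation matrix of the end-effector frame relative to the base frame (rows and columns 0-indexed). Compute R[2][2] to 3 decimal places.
0.067

End-effector z-axis (col 2 of R) = (-0.6312,-0.7727,0.0670)
R[2][2] = 0.0670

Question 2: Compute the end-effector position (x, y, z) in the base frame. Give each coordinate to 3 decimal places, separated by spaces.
-0.579 9.369 -0.817

after link 1: o_1 = (3.4641, 2.0000, 2.0000)
after link 2: o_2 = (1.9641, 4.5981, 5.0000)
after link 3: o_3 = (4.0622, 6.9641, 5.0000)
after link 4: o_4 = (1.1127, 6.4159, 2.1716)
after link 5: o_5 = (1.6733, 7.8943, 3.3963)
after link 6: o_6 = (-0.5791, 9.3691, -0.8169)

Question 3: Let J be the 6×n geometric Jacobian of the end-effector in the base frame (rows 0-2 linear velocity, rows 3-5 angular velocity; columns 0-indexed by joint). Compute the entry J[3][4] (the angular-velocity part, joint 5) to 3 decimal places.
axis z_4 = (-0.6124,-0.3536,0.7071); lever o_n−o_4 = (-1.6918,2.9532,-2.9885)
cross product → J_v[:, 4] = (-1.0316,-3.0263,-2.4066)
J_ω[:, 4] = z_4
entry J[3][4] = -0.6124

-0.612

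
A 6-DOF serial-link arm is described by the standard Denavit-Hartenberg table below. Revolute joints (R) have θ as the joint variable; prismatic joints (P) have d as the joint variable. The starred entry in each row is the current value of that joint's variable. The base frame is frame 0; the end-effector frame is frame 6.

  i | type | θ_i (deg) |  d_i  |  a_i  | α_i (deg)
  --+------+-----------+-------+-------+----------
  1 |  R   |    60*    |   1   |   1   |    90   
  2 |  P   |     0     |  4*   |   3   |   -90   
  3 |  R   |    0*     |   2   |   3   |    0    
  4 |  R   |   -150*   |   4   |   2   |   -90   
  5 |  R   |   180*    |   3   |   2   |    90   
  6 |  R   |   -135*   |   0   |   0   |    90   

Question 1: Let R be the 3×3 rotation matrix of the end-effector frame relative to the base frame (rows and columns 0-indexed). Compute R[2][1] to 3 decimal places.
End-effector y-axis (col 1 of R) = (0.0000,-0.0000,-1.0000)
R[2][1] = -1.0000

-1.000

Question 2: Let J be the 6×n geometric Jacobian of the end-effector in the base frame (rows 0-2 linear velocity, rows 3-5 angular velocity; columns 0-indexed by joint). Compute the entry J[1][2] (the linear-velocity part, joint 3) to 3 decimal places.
axis z_2 = (0.0000,0.0000,1.0000); lever o_n−o_2 = (4.5000,2.5981,6.0000)
cross product → J_v[:, 2] = (-2.5981,4.5000,0.0000)
J_ω[:, 2] = z_2
entry J[1][2] = 4.5000

4.500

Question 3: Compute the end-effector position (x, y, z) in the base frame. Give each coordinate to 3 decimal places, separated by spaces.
after link 1: o_1 = (0.5000, 0.8660, 1.0000)
after link 2: o_2 = (5.4641, 1.4641, 1.0000)
after link 3: o_3 = (6.9641, 4.0622, 3.0000)
after link 4: o_4 = (6.9641, 2.0622, 7.0000)
after link 5: o_5 = (9.9641, 4.0622, 7.0000)
after link 6: o_6 = (9.9641, 4.0622, 7.0000)

9.964 4.062 7.000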